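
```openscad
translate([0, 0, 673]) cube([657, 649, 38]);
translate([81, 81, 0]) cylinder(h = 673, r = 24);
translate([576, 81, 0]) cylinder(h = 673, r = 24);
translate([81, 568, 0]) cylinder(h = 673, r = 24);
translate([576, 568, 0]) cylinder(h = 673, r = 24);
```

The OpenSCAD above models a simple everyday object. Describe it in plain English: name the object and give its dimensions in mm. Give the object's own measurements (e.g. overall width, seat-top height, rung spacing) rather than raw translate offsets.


A table: top 657 mm (x) × 649 mm (y), 38 mm thick, upper face at z = 711 mm, on four round legs of 48 mm diameter, each leg's bounding box inset 57 mm from the nearest pair of top edges from z = 0 to the bottom of the top.


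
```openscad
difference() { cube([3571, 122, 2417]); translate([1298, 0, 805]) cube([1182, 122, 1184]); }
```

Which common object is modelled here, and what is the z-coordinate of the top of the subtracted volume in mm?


A wall with a window opening. The window head height is 1989 mm.

A wall with a rectangular opening subtracted — a window. Sill at z = 805, opening 1184 mm tall, so the head is at 805 + 1184 = 1989 mm.


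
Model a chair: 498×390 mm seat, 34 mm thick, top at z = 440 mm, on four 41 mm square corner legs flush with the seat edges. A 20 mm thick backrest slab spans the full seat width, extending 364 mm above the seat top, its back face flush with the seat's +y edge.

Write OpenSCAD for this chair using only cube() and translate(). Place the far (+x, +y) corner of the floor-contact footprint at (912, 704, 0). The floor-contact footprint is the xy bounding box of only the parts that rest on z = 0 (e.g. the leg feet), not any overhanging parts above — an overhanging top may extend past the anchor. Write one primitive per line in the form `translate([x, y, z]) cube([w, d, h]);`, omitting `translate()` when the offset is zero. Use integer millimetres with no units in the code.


translate([414, 314, 406]) cube([498, 390, 34]);
translate([414, 314, 0]) cube([41, 41, 406]);
translate([871, 314, 0]) cube([41, 41, 406]);
translate([414, 663, 0]) cube([41, 41, 406]);
translate([871, 663, 0]) cube([41, 41, 406]);
translate([414, 684, 440]) cube([498, 20, 364]);


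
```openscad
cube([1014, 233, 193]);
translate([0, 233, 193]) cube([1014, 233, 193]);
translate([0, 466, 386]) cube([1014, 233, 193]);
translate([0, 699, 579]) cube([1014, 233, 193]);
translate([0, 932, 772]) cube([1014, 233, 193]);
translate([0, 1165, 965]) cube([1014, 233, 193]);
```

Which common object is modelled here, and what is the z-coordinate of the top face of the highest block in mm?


A staircase. The total rise is 1158 mm.

6 identical blocks, each offset up and back from the previous — a staircase. Each step is 193 mm tall and there are 6 of them, so the total rise is 6 × 193 = 1158 mm.


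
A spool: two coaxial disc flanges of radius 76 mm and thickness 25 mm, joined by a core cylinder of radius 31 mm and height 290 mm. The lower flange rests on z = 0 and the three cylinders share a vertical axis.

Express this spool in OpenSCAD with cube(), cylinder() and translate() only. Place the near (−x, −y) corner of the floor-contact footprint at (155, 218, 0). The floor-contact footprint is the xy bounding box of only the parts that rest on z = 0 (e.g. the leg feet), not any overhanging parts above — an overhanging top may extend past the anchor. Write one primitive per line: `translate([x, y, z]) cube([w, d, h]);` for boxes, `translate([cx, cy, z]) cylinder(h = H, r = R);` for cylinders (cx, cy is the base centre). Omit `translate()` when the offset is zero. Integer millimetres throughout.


translate([231, 294, 0]) cylinder(h = 25, r = 76);
translate([231, 294, 25]) cylinder(h = 290, r = 31);
translate([231, 294, 315]) cylinder(h = 25, r = 76);


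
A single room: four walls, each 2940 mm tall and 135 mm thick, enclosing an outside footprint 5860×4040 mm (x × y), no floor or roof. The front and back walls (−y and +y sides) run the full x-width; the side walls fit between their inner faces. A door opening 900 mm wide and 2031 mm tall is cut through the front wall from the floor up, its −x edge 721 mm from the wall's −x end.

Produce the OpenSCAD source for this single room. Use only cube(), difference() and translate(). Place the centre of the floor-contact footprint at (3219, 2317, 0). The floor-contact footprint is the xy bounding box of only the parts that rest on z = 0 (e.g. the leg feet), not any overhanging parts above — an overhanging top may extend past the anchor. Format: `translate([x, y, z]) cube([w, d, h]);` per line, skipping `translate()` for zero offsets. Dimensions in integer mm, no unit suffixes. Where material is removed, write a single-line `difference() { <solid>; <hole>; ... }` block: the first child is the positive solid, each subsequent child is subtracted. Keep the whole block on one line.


difference() { translate([289, 297, 0]) cube([5860, 135, 2940]); translate([1010, 297, 0]) cube([900, 135, 2031]); }
translate([289, 4202, 0]) cube([5860, 135, 2940]);
translate([289, 432, 0]) cube([135, 3770, 2940]);
translate([6014, 432, 0]) cube([135, 3770, 2940]);


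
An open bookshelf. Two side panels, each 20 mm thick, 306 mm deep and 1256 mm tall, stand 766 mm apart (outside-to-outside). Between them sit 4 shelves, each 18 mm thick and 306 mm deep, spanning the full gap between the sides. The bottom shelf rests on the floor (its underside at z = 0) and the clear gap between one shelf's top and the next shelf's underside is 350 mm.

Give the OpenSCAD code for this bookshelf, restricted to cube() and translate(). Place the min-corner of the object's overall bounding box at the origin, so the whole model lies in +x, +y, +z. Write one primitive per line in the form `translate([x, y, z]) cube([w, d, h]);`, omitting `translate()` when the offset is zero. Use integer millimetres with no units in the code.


cube([20, 306, 1256]);
translate([746, 0, 0]) cube([20, 306, 1256]);
translate([20, 0, 0]) cube([726, 306, 18]);
translate([20, 0, 368]) cube([726, 306, 18]);
translate([20, 0, 736]) cube([726, 306, 18]);
translate([20, 0, 1104]) cube([726, 306, 18]);


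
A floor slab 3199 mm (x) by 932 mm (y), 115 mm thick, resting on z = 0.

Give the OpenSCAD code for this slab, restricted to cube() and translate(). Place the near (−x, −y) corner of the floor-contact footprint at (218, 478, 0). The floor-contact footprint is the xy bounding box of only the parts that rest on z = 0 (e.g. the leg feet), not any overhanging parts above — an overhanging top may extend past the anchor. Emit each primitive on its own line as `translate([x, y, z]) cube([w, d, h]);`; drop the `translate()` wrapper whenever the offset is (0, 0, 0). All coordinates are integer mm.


translate([218, 478, 0]) cube([3199, 932, 115]);


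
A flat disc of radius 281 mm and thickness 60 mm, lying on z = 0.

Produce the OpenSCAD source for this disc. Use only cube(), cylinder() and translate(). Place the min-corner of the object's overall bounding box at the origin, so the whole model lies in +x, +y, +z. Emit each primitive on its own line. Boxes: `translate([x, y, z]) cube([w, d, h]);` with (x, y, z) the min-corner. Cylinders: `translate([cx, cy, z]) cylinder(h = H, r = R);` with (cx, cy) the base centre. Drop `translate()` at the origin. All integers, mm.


translate([281, 281, 0]) cylinder(h = 60, r = 281);


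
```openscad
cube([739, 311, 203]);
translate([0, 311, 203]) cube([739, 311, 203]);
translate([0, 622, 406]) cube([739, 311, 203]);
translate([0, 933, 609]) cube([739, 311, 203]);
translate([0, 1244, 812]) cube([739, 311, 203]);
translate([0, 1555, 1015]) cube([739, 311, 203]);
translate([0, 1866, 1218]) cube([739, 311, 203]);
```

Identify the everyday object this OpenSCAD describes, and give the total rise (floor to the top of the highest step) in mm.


A staircase. The total rise is 1421 mm.

7 identical blocks, each offset up and back from the previous — a staircase. Each step is 203 mm tall and there are 7 of them, so the total rise is 7 × 203 = 1421 mm.


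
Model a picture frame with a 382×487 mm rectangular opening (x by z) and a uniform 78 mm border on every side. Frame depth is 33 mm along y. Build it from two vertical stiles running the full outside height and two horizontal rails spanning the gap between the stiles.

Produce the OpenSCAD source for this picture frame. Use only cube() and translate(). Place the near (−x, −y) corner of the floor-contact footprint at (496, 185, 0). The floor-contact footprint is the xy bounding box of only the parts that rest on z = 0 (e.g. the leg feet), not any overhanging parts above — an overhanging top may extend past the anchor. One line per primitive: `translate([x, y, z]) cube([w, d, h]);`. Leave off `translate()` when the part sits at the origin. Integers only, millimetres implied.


translate([496, 185, 0]) cube([78, 33, 643]);
translate([956, 185, 0]) cube([78, 33, 643]);
translate([574, 185, 0]) cube([382, 33, 78]);
translate([574, 185, 565]) cube([382, 33, 78]);


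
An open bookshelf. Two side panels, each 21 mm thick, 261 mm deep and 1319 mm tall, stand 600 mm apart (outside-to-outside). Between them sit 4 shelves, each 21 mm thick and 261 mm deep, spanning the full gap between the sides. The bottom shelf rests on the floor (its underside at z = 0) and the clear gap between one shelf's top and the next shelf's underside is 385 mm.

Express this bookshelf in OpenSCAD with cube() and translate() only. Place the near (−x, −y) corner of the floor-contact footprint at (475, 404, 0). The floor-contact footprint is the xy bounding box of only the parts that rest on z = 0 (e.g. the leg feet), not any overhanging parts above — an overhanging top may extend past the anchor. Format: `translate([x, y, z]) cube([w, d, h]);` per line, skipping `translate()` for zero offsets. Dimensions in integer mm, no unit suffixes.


translate([475, 404, 0]) cube([21, 261, 1319]);
translate([1054, 404, 0]) cube([21, 261, 1319]);
translate([496, 404, 0]) cube([558, 261, 21]);
translate([496, 404, 406]) cube([558, 261, 21]);
translate([496, 404, 812]) cube([558, 261, 21]);
translate([496, 404, 1218]) cube([558, 261, 21]);


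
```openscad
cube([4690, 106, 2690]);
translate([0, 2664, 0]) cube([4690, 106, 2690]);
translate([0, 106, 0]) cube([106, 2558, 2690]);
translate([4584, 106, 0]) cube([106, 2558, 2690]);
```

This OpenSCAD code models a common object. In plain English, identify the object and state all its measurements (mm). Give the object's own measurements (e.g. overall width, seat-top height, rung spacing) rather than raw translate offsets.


The wall frame of a small rectangular building: four walls, each 2690 mm tall and 106 mm thick, enclosing a footprint 4690 mm (x) by 2770 mm (y) outside-to-outside, with no floor or roof. The front and back walls (the −y and +y sides) span the full width; the two side walls fit between them.


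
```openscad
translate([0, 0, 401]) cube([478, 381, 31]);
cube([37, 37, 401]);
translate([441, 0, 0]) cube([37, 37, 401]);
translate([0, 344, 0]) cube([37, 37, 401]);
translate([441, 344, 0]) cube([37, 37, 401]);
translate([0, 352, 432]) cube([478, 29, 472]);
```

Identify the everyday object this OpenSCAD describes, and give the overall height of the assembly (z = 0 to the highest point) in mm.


A chair. The overall height is 904 mm.

A slab on four corner posts with a tall panel at the back — a chair. The seat slab sits at z = 401 with thickness 31, and the 472 mm backrest starts at the seat top, so the overall height is 401 + 31 + 472 = 904 mm.


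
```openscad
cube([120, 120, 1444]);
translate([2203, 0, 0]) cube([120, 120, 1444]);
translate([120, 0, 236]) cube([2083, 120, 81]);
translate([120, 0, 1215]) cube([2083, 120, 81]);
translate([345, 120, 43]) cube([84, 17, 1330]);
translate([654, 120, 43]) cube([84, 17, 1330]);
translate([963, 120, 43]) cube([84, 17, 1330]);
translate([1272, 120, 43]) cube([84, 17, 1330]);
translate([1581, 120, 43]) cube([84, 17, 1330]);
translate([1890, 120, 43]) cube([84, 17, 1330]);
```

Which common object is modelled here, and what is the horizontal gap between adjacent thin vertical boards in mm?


A fence section. The picket gap is 225 mm.

Two posts, two rails, 6 pickets — a fence section. Span 2083 mm holds 6 pickets of 84 mm with 7 equal gaps: ⌊(2083 − 6·84) / 7⌋ = 225 mm.


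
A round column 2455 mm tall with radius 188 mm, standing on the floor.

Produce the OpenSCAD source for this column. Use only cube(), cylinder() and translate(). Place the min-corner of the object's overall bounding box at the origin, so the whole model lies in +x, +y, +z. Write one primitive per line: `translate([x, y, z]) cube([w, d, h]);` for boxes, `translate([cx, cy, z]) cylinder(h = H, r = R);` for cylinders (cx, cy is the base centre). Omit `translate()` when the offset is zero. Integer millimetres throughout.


translate([188, 188, 0]) cylinder(h = 2455, r = 188);


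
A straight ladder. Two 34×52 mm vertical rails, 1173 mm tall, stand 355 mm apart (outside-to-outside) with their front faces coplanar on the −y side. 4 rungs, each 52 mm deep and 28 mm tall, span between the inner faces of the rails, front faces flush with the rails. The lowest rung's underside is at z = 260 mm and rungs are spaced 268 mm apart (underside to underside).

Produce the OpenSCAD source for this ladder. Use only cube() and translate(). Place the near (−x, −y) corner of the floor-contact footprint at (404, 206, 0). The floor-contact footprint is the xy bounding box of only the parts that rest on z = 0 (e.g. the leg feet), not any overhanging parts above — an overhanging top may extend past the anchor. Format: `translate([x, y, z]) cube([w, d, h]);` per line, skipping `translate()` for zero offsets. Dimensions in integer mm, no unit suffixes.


translate([404, 206, 0]) cube([34, 52, 1173]);
translate([725, 206, 0]) cube([34, 52, 1173]);
translate([438, 206, 260]) cube([287, 52, 28]);
translate([438, 206, 528]) cube([287, 52, 28]);
translate([438, 206, 796]) cube([287, 52, 28]);
translate([438, 206, 1064]) cube([287, 52, 28]);


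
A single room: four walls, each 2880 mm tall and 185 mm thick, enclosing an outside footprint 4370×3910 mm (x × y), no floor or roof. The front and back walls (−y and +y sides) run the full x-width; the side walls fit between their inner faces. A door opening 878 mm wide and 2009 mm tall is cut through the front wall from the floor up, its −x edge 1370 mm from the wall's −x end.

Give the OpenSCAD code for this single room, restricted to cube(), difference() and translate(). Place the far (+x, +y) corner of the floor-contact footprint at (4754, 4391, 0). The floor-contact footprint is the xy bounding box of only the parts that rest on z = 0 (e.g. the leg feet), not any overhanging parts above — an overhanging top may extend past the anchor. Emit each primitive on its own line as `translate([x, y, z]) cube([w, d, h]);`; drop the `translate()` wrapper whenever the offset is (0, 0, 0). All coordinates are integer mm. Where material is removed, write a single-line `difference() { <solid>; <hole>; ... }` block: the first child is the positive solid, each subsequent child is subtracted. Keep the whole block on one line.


difference() { translate([384, 481, 0]) cube([4370, 185, 2880]); translate([1754, 481, 0]) cube([878, 185, 2009]); }
translate([384, 4206, 0]) cube([4370, 185, 2880]);
translate([384, 666, 0]) cube([185, 3540, 2880]);
translate([4569, 666, 0]) cube([185, 3540, 2880]);


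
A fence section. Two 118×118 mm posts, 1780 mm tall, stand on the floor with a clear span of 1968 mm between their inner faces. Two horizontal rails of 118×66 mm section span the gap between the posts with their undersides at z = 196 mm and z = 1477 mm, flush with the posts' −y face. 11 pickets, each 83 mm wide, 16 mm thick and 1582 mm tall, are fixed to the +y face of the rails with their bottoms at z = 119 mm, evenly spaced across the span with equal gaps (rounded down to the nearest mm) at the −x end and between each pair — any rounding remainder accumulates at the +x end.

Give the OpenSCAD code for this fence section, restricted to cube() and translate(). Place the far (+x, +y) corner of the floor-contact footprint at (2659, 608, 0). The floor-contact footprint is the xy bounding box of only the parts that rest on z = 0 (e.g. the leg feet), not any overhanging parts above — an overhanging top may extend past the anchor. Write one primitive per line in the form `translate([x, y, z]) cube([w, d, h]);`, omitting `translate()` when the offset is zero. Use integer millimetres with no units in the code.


translate([455, 490, 0]) cube([118, 118, 1780]);
translate([2541, 490, 0]) cube([118, 118, 1780]);
translate([573, 490, 196]) cube([1968, 118, 66]);
translate([573, 490, 1477]) cube([1968, 118, 66]);
translate([660, 608, 119]) cube([83, 16, 1582]);
translate([830, 608, 119]) cube([83, 16, 1582]);
translate([1000, 608, 119]) cube([83, 16, 1582]);
translate([1170, 608, 119]) cube([83, 16, 1582]);
translate([1340, 608, 119]) cube([83, 16, 1582]);
translate([1510, 608, 119]) cube([83, 16, 1582]);
translate([1680, 608, 119]) cube([83, 16, 1582]);
translate([1850, 608, 119]) cube([83, 16, 1582]);
translate([2020, 608, 119]) cube([83, 16, 1582]);
translate([2190, 608, 119]) cube([83, 16, 1582]);
translate([2360, 608, 119]) cube([83, 16, 1582]);


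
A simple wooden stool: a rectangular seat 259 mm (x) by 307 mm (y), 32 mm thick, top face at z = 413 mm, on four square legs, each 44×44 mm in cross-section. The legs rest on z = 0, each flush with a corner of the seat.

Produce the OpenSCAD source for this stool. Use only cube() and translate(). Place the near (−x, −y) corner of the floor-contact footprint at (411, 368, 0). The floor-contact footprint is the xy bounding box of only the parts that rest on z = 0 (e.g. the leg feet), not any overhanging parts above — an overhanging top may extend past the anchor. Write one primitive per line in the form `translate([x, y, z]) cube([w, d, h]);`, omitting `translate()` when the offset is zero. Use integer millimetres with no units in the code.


// leg_h = 413 - 32 = 381
translate([411, 368, 381]) cube([259, 307, 32]);
translate([411, 368, 0]) cube([44, 44, 381]);
translate([626, 368, 0]) cube([44, 44, 381]);
translate([411, 631, 0]) cube([44, 44, 381]);
translate([626, 631, 0]) cube([44, 44, 381]);


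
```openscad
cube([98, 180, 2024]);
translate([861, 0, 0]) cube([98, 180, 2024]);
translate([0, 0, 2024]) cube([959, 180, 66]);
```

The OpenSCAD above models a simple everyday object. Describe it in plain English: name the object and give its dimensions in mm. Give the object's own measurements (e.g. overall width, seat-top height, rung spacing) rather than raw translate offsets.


A door frame. The clear opening is 763 mm wide and 2024 mm high. Two 98 mm wide jambs, 180 mm deep, stand either side of the opening from the floor to the top of the opening. A 66 mm thick head sits across the top of both jambs, spanning the full outside width of the frame.


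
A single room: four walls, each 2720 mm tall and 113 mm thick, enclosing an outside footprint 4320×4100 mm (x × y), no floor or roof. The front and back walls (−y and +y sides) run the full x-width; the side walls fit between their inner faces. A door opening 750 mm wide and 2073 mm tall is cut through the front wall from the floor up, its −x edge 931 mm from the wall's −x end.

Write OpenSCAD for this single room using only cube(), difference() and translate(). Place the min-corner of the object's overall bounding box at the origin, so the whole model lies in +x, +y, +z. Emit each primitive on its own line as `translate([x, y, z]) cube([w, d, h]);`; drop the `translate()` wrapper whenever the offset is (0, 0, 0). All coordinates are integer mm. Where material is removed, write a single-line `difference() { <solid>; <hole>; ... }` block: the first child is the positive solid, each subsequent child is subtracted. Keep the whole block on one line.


difference() { cube([4320, 113, 2720]); translate([931, 0, 0]) cube([750, 113, 2073]); }
translate([0, 3987, 0]) cube([4320, 113, 2720]);
translate([0, 113, 0]) cube([113, 3874, 2720]);
translate([4207, 113, 0]) cube([113, 3874, 2720]);


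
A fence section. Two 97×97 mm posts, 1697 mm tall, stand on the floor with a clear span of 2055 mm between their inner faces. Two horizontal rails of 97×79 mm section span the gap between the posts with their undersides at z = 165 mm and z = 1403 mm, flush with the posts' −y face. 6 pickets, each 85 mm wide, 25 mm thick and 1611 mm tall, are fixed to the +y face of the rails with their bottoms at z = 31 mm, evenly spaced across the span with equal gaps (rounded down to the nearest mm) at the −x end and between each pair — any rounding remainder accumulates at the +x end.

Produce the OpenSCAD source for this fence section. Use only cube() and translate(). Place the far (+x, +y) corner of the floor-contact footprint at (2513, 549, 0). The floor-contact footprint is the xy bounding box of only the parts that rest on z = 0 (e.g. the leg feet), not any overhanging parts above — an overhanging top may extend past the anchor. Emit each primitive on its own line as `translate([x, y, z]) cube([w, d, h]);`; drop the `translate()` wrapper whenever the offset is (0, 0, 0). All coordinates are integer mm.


translate([264, 452, 0]) cube([97, 97, 1697]);
translate([2416, 452, 0]) cube([97, 97, 1697]);
translate([361, 452, 165]) cube([2055, 97, 79]);
translate([361, 452, 1403]) cube([2055, 97, 79]);
translate([581, 549, 31]) cube([85, 25, 1611]);
translate([886, 549, 31]) cube([85, 25, 1611]);
translate([1191, 549, 31]) cube([85, 25, 1611]);
translate([1496, 549, 31]) cube([85, 25, 1611]);
translate([1801, 549, 31]) cube([85, 25, 1611]);
translate([2106, 549, 31]) cube([85, 25, 1611]);


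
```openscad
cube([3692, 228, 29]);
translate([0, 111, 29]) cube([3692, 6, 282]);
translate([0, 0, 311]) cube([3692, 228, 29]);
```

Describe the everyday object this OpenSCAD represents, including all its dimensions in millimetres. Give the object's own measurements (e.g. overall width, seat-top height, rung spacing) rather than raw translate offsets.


An I-beam lying along x, 3692 mm long. Overall section height 340 mm. Two flanges 228 mm wide (y) and 29 mm thick, one on the floor and one at the top; a web 6 mm thick runs between them, centred on the flange width.


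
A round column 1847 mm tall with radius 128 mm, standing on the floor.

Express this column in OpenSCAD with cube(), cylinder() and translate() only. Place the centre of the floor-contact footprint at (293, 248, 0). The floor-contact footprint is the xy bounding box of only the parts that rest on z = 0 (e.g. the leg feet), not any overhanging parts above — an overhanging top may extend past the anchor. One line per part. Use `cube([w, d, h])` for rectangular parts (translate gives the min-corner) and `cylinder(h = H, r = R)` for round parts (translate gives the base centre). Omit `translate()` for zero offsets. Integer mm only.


translate([293, 248, 0]) cylinder(h = 1847, r = 128);


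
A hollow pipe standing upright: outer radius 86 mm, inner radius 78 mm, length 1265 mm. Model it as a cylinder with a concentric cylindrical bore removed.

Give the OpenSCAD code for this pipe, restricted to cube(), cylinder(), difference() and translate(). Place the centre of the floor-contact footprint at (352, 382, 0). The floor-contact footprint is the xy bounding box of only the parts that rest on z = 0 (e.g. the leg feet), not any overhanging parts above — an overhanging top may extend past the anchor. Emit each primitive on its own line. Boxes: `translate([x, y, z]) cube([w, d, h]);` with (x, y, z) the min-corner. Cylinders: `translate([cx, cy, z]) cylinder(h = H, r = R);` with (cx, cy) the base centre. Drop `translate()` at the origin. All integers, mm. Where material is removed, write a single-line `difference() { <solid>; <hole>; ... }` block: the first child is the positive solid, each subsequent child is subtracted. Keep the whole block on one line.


difference() { translate([352, 382, 0]) cylinder(h = 1265, r = 86); translate([352, 382, 0]) cylinder(h = 1265, r = 78); }


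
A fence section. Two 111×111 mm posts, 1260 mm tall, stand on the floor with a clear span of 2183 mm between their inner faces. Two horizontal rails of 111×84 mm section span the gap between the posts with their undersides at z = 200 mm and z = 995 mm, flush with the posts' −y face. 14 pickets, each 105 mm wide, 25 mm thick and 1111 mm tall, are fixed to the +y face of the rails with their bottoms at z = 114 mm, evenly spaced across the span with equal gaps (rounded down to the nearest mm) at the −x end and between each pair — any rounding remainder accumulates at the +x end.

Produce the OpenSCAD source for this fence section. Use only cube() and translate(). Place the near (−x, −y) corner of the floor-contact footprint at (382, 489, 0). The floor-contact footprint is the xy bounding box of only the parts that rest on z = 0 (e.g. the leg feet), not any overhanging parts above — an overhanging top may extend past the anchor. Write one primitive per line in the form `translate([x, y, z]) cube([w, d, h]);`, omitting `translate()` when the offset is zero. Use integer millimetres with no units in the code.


translate([382, 489, 0]) cube([111, 111, 1260]);
translate([2676, 489, 0]) cube([111, 111, 1260]);
translate([493, 489, 200]) cube([2183, 111, 84]);
translate([493, 489, 995]) cube([2183, 111, 84]);
translate([540, 600, 114]) cube([105, 25, 1111]);
translate([692, 600, 114]) cube([105, 25, 1111]);
translate([844, 600, 114]) cube([105, 25, 1111]);
translate([996, 600, 114]) cube([105, 25, 1111]);
translate([1148, 600, 114]) cube([105, 25, 1111]);
translate([1300, 600, 114]) cube([105, 25, 1111]);
translate([1452, 600, 114]) cube([105, 25, 1111]);
translate([1604, 600, 114]) cube([105, 25, 1111]);
translate([1756, 600, 114]) cube([105, 25, 1111]);
translate([1908, 600, 114]) cube([105, 25, 1111]);
translate([2060, 600, 114]) cube([105, 25, 1111]);
translate([2212, 600, 114]) cube([105, 25, 1111]);
translate([2364, 600, 114]) cube([105, 25, 1111]);
translate([2516, 600, 114]) cube([105, 25, 1111]);


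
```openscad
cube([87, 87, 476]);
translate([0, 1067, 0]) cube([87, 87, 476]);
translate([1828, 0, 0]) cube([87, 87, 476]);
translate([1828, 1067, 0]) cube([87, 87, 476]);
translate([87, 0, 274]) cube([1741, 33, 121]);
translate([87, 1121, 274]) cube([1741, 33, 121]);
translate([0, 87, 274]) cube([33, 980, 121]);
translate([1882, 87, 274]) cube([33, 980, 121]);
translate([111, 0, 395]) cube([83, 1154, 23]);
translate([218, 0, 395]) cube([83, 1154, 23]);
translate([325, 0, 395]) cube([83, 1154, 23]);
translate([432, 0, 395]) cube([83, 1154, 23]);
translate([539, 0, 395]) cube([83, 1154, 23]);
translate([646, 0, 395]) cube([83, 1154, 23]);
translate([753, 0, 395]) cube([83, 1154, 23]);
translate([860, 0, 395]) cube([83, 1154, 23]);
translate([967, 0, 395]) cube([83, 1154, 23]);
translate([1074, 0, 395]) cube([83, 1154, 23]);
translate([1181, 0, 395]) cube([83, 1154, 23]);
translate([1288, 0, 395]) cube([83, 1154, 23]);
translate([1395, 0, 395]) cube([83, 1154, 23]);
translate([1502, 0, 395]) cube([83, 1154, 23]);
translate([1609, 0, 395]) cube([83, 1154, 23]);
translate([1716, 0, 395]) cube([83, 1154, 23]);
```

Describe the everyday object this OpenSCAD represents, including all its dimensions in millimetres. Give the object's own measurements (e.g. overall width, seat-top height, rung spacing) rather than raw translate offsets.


A bed frame 1915 mm long (x) by 1154 mm wide (y). Four 87×87 mm corner posts, 476 mm tall, at the corners of the footprint. Four rails of 33 mm thickness and 121 mm height run between adjacent posts with their undersides at z = 274 mm, their outer faces flush with the outside of the frame (the two x-running rails run between the posts' inner faces; the two y-running rails run between the posts' inner faces). 16 slats, each 83 mm wide (x) and 23 mm thick, lie across the top of the two x-running rails, running the full 1154 mm width of the frame in y; along x they sit between the end posts with a 24 mm gap after the −x posts and between neighbouring slats, leaving 29 mm before the +x posts.


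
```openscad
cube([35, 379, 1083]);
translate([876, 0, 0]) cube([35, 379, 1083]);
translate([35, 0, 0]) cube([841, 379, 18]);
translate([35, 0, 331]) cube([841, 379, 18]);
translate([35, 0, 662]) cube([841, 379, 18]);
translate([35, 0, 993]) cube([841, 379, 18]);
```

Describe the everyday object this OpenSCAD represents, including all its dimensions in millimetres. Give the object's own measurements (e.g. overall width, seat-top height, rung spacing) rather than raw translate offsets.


An open bookshelf. Two side panels, each 35 mm thick, 379 mm deep and 1083 mm tall, stand 911 mm apart (outside-to-outside). Between them sit 4 shelves, each 18 mm thick and 379 mm deep, spanning the full gap between the sides. The bottom shelf rests on the floor (its underside at z = 0) and the clear gap between one shelf's top and the next shelf's underside is 313 mm.


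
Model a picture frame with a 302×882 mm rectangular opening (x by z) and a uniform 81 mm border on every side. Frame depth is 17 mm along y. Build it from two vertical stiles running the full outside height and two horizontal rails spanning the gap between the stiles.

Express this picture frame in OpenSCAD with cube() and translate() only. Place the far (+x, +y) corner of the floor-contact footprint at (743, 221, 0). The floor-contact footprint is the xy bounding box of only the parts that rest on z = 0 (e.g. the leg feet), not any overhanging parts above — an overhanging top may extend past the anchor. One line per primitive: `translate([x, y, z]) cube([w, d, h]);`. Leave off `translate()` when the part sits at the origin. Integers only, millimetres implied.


translate([279, 204, 0]) cube([81, 17, 1044]);
translate([662, 204, 0]) cube([81, 17, 1044]);
translate([360, 204, 0]) cube([302, 17, 81]);
translate([360, 204, 963]) cube([302, 17, 81]);


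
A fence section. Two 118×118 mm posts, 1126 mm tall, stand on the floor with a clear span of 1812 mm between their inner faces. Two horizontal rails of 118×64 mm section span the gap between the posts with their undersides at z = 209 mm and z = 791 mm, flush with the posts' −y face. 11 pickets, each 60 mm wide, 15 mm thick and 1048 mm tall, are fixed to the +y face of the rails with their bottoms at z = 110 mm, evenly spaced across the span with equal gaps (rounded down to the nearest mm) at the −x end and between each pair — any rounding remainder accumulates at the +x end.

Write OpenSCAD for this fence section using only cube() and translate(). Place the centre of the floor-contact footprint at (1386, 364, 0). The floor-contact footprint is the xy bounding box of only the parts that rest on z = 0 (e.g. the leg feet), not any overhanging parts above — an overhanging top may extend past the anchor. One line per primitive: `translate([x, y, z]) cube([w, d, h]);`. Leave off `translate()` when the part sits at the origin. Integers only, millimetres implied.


translate([362, 305, 0]) cube([118, 118, 1126]);
translate([2292, 305, 0]) cube([118, 118, 1126]);
translate([480, 305, 209]) cube([1812, 118, 64]);
translate([480, 305, 791]) cube([1812, 118, 64]);
translate([576, 423, 110]) cube([60, 15, 1048]);
translate([732, 423, 110]) cube([60, 15, 1048]);
translate([888, 423, 110]) cube([60, 15, 1048]);
translate([1044, 423, 110]) cube([60, 15, 1048]);
translate([1200, 423, 110]) cube([60, 15, 1048]);
translate([1356, 423, 110]) cube([60, 15, 1048]);
translate([1512, 423, 110]) cube([60, 15, 1048]);
translate([1668, 423, 110]) cube([60, 15, 1048]);
translate([1824, 423, 110]) cube([60, 15, 1048]);
translate([1980, 423, 110]) cube([60, 15, 1048]);
translate([2136, 423, 110]) cube([60, 15, 1048]);


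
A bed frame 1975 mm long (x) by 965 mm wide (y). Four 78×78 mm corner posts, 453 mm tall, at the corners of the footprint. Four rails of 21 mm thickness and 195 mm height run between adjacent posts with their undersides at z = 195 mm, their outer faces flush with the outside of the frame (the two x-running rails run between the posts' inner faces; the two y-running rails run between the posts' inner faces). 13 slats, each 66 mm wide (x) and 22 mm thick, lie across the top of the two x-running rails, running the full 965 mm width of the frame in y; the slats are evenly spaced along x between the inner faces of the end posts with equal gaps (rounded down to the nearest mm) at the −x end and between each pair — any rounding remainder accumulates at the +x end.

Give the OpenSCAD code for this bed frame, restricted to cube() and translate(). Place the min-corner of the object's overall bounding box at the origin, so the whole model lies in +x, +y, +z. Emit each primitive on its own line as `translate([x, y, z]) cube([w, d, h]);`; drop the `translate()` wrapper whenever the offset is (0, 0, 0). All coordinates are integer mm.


cube([78, 78, 453]);
translate([0, 887, 0]) cube([78, 78, 453]);
translate([1897, 0, 0]) cube([78, 78, 453]);
translate([1897, 887, 0]) cube([78, 78, 453]);
translate([78, 0, 195]) cube([1819, 21, 195]);
translate([78, 944, 195]) cube([1819, 21, 195]);
translate([0, 78, 195]) cube([21, 809, 195]);
translate([1954, 78, 195]) cube([21, 809, 195]);
translate([146, 0, 390]) cube([66, 965, 22]);
translate([280, 0, 390]) cube([66, 965, 22]);
translate([414, 0, 390]) cube([66, 965, 22]);
translate([548, 0, 390]) cube([66, 965, 22]);
translate([682, 0, 390]) cube([66, 965, 22]);
translate([816, 0, 390]) cube([66, 965, 22]);
translate([950, 0, 390]) cube([66, 965, 22]);
translate([1084, 0, 390]) cube([66, 965, 22]);
translate([1218, 0, 390]) cube([66, 965, 22]);
translate([1352, 0, 390]) cube([66, 965, 22]);
translate([1486, 0, 390]) cube([66, 965, 22]);
translate([1620, 0, 390]) cube([66, 965, 22]);
translate([1754, 0, 390]) cube([66, 965, 22]);


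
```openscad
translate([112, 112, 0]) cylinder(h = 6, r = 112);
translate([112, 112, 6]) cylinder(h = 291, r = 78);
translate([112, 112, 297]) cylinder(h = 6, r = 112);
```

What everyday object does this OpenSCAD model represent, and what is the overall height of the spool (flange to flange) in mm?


A spool. The overall height is 303 mm.

Three coaxial cylinders, large–small–large — a spool. Two 6 mm flanges and a 291 mm core give 6 + 291 + 6 = 303 mm.


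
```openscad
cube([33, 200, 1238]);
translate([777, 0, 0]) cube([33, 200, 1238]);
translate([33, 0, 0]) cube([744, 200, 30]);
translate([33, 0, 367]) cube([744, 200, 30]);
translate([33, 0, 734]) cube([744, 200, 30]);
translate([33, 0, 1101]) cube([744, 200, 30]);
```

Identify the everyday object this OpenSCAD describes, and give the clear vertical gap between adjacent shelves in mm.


A bookshelf. The clear shelf gap is 337 mm.

Two tall side panels with 4 horizontal boards between them — a bookshelf. The first two shelf undersides are at z = 0 and z = 367; with shelf thickness 30, the clear gap is 367 − 0 − 30 = 337 mm.


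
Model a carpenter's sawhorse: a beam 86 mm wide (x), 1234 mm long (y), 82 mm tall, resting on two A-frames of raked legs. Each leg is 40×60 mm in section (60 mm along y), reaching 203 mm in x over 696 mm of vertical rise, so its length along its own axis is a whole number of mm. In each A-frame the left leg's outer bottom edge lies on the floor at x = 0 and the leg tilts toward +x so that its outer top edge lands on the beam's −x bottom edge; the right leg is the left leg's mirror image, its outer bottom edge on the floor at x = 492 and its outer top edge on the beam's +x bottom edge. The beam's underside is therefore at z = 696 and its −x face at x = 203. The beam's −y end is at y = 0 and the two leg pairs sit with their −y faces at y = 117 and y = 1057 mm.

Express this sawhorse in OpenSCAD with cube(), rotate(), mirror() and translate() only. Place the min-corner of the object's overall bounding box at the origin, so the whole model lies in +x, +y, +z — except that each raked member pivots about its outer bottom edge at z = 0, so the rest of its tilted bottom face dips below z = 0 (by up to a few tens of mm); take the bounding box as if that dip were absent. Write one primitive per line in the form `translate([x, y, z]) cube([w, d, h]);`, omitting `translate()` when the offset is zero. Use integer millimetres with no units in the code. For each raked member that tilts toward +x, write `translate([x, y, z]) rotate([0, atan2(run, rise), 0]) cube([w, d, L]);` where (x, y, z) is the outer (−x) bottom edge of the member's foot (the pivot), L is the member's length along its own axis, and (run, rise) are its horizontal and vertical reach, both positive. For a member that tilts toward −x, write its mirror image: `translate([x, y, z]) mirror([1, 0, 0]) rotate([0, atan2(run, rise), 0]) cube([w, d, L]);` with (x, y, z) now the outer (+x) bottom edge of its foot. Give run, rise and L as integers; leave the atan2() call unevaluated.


translate([203, 0, 696]) cube([86, 1234, 82]);
translate([0, 117, 0]) rotate([0, atan2(203, 696), 0]) cube([40, 60, 725]);
translate([492, 117, 0]) mirror([1, 0, 0]) rotate([0, atan2(203, 696), 0]) cube([40, 60, 725]);
translate([0, 1057, 0]) rotate([0, atan2(203, 696), 0]) cube([40, 60, 725]);
translate([492, 1057, 0]) mirror([1, 0, 0]) rotate([0, atan2(203, 696), 0]) cube([40, 60, 725]);


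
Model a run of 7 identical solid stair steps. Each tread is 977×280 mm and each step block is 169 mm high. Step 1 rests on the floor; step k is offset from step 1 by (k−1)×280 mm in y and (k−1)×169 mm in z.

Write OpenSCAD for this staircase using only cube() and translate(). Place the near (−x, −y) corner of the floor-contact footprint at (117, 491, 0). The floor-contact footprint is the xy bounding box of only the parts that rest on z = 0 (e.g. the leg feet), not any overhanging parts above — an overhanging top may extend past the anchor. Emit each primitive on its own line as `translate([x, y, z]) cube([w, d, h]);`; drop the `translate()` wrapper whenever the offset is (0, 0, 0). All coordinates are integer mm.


translate([117, 491, 0]) cube([977, 280, 169]);
translate([117, 771, 169]) cube([977, 280, 169]);
translate([117, 1051, 338]) cube([977, 280, 169]);
translate([117, 1331, 507]) cube([977, 280, 169]);
translate([117, 1611, 676]) cube([977, 280, 169]);
translate([117, 1891, 845]) cube([977, 280, 169]);
translate([117, 2171, 1014]) cube([977, 280, 169]);


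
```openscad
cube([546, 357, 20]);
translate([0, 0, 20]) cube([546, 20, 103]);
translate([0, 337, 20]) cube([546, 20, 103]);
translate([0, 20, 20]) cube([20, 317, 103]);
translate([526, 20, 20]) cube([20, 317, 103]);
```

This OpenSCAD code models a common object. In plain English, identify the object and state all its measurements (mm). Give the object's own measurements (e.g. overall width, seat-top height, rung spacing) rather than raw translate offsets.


An open-topped rectangular box: outside dimensions 546×357×123 mm, with a uniform wall and base thickness of 20 mm. The base is a full 546×357 slab on the floor; four walls sit on top of the base. The front and back walls (the −y and +y sides) span the full width; the two side walls fit between them.


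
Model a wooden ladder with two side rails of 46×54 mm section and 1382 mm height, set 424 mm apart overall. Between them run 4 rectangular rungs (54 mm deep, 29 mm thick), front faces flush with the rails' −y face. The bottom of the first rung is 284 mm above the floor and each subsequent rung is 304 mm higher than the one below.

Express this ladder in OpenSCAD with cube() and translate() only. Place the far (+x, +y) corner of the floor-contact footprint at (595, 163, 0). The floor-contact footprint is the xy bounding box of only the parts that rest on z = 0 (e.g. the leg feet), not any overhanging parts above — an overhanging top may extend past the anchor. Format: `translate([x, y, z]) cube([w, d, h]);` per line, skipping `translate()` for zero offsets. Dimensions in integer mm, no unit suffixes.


// rung span = 424 - 2*46 = 332
// rung[k] z = 284 + k*304
translate([171, 109, 0]) cube([46, 54, 1382]);
translate([549, 109, 0]) cube([46, 54, 1382]);
translate([217, 109, 284]) cube([332, 54, 29]);
translate([217, 109, 588]) cube([332, 54, 29]);
translate([217, 109, 892]) cube([332, 54, 29]);
translate([217, 109, 1196]) cube([332, 54, 29]);
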